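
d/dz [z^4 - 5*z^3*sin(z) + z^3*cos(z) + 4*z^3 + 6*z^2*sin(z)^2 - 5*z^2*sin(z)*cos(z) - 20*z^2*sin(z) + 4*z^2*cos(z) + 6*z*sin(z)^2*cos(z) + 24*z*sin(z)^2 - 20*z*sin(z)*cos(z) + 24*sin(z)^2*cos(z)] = -z^3*sin(z) - 5*z^3*cos(z) + 4*z^3 - 19*z^2*sin(z) + 6*z^2*sin(2*z) - 17*z^2*cos(z) - 5*z^2*cos(2*z) + 12*z^2 - 83*z*sin(z)/2 + 19*z*sin(2*z) + 9*z*sin(3*z)/2 + 8*z*cos(z) - 26*z*cos(2*z) + 6*z - 6*sin(z) - 10*sin(2*z) + 18*sin(3*z) + 3*cos(z)/2 - 12*cos(2*z) - 3*cos(3*z)/2 + 12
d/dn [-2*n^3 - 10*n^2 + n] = -6*n^2 - 20*n + 1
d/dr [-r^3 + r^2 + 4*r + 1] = -3*r^2 + 2*r + 4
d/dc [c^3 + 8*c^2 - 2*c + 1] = 3*c^2 + 16*c - 2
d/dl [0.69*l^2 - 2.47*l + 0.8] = 1.38*l - 2.47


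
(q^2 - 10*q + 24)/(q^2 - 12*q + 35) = (q^2 - 10*q + 24)/(q^2 - 12*q + 35)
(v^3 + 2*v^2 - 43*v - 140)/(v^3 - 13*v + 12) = (v^2 - 2*v - 35)/(v^2 - 4*v + 3)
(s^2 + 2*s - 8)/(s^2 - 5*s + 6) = (s + 4)/(s - 3)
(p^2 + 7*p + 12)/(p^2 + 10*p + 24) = (p + 3)/(p + 6)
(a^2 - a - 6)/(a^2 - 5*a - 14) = (a - 3)/(a - 7)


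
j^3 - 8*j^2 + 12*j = j*(j - 6)*(j - 2)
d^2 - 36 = (d - 6)*(d + 6)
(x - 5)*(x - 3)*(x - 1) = x^3 - 9*x^2 + 23*x - 15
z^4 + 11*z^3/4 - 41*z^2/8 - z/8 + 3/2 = (z - 1)*(z - 3/4)*(z + 1/2)*(z + 4)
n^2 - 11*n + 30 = (n - 6)*(n - 5)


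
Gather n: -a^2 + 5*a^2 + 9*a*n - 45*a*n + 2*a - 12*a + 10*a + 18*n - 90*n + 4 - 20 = 4*a^2 + n*(-36*a - 72) - 16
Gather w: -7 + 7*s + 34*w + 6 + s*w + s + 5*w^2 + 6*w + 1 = 8*s + 5*w^2 + w*(s + 40)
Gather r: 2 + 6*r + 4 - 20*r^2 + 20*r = -20*r^2 + 26*r + 6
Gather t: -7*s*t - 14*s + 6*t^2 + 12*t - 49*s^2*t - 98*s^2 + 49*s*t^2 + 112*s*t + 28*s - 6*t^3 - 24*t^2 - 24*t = -98*s^2 + 14*s - 6*t^3 + t^2*(49*s - 18) + t*(-49*s^2 + 105*s - 12)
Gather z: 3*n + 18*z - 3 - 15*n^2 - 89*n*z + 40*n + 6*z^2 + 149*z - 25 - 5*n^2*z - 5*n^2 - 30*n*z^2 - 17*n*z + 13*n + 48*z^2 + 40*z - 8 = -20*n^2 + 56*n + z^2*(54 - 30*n) + z*(-5*n^2 - 106*n + 207) - 36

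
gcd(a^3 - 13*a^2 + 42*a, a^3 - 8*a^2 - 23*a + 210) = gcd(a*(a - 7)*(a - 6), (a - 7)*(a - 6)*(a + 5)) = a^2 - 13*a + 42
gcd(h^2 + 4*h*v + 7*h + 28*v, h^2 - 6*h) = 1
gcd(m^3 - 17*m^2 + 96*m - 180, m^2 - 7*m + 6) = m - 6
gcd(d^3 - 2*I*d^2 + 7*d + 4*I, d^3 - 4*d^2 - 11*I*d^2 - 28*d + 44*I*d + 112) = d - 4*I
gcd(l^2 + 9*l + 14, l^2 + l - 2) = l + 2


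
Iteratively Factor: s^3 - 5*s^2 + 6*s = (s - 2)*(s^2 - 3*s) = s*(s - 2)*(s - 3)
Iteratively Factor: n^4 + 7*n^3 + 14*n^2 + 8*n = (n + 4)*(n^3 + 3*n^2 + 2*n) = n*(n + 4)*(n^2 + 3*n + 2) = n*(n + 1)*(n + 4)*(n + 2)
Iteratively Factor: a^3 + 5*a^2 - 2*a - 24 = (a + 3)*(a^2 + 2*a - 8) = (a - 2)*(a + 3)*(a + 4)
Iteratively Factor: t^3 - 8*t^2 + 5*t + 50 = (t + 2)*(t^2 - 10*t + 25) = (t - 5)*(t + 2)*(t - 5)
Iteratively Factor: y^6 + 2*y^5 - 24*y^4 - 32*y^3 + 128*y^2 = (y)*(y^5 + 2*y^4 - 24*y^3 - 32*y^2 + 128*y) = y*(y - 2)*(y^4 + 4*y^3 - 16*y^2 - 64*y) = y*(y - 4)*(y - 2)*(y^3 + 8*y^2 + 16*y) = y*(y - 4)*(y - 2)*(y + 4)*(y^2 + 4*y) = y^2*(y - 4)*(y - 2)*(y + 4)*(y + 4)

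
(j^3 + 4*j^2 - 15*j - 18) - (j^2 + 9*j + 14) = j^3 + 3*j^2 - 24*j - 32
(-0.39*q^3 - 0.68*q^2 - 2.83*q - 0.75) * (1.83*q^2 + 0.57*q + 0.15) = -0.7137*q^5 - 1.4667*q^4 - 5.625*q^3 - 3.0876*q^2 - 0.852*q - 0.1125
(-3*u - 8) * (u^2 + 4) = -3*u^3 - 8*u^2 - 12*u - 32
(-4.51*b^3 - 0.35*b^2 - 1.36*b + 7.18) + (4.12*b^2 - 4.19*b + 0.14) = -4.51*b^3 + 3.77*b^2 - 5.55*b + 7.32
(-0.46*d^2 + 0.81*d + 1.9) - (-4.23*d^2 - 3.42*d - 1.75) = 3.77*d^2 + 4.23*d + 3.65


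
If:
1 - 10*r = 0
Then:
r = 1/10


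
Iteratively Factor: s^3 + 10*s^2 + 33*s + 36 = (s + 3)*(s^2 + 7*s + 12) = (s + 3)*(s + 4)*(s + 3)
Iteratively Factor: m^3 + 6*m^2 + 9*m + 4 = (m + 1)*(m^2 + 5*m + 4) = (m + 1)^2*(m + 4)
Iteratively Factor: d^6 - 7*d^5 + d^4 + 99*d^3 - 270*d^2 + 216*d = (d - 3)*(d^5 - 4*d^4 - 11*d^3 + 66*d^2 - 72*d) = (d - 3)^2*(d^4 - d^3 - 14*d^2 + 24*d) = d*(d - 3)^2*(d^3 - d^2 - 14*d + 24) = d*(d - 3)^3*(d^2 + 2*d - 8) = d*(d - 3)^3*(d + 4)*(d - 2)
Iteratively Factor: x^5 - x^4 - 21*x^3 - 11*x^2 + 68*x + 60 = (x - 5)*(x^4 + 4*x^3 - x^2 - 16*x - 12) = (x - 5)*(x - 2)*(x^3 + 6*x^2 + 11*x + 6) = (x - 5)*(x - 2)*(x + 3)*(x^2 + 3*x + 2) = (x - 5)*(x - 2)*(x + 1)*(x + 3)*(x + 2)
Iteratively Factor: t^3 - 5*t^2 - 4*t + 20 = (t - 2)*(t^2 - 3*t - 10) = (t - 5)*(t - 2)*(t + 2)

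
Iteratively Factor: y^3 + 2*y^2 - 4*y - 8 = (y + 2)*(y^2 - 4) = (y - 2)*(y + 2)*(y + 2)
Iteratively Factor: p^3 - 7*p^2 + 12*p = (p - 4)*(p^2 - 3*p) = (p - 4)*(p - 3)*(p)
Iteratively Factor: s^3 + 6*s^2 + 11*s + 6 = (s + 2)*(s^2 + 4*s + 3) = (s + 2)*(s + 3)*(s + 1)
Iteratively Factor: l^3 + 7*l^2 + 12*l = (l + 4)*(l^2 + 3*l) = (l + 3)*(l + 4)*(l)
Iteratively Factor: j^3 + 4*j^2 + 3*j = (j + 3)*(j^2 + j) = (j + 1)*(j + 3)*(j)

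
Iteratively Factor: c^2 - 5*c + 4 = (c - 1)*(c - 4)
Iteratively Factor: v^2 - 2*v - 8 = (v + 2)*(v - 4)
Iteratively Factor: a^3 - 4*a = (a - 2)*(a^2 + 2*a) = a*(a - 2)*(a + 2)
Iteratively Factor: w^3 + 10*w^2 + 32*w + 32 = (w + 4)*(w^2 + 6*w + 8) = (w + 2)*(w + 4)*(w + 4)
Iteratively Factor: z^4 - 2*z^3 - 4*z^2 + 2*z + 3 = (z - 1)*(z^3 - z^2 - 5*z - 3) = (z - 1)*(z + 1)*(z^2 - 2*z - 3) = (z - 1)*(z + 1)^2*(z - 3)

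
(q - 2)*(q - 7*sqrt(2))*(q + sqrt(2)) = q^3 - 6*sqrt(2)*q^2 - 2*q^2 - 14*q + 12*sqrt(2)*q + 28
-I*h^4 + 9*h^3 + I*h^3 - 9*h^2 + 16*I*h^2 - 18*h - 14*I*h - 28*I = (h - 2)*(h + 2*I)*(h + 7*I)*(-I*h - I)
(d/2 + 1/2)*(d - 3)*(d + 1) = d^3/2 - d^2/2 - 5*d/2 - 3/2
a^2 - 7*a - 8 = (a - 8)*(a + 1)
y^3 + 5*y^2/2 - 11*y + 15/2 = (y - 3/2)*(y - 1)*(y + 5)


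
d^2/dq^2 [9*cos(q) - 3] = -9*cos(q)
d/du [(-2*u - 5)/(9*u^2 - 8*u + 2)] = 2*(9*u^2 + 45*u - 22)/(81*u^4 - 144*u^3 + 100*u^2 - 32*u + 4)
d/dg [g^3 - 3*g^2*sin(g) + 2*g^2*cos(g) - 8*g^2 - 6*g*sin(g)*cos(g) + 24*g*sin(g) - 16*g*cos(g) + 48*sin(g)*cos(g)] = -2*g^2*sin(g) - 3*g^2*cos(g) + 3*g^2 + 10*g*sin(g) + 28*g*cos(g) - 6*g*cos(2*g) - 16*g + 24*sin(g) - 3*sin(2*g) - 16*cos(g) + 48*cos(2*g)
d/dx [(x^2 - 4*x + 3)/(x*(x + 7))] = (11*x^2 - 6*x - 21)/(x^2*(x^2 + 14*x + 49))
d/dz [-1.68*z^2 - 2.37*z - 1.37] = -3.36*z - 2.37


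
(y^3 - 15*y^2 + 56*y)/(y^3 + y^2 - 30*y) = (y^2 - 15*y + 56)/(y^2 + y - 30)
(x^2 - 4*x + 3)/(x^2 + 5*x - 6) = (x - 3)/(x + 6)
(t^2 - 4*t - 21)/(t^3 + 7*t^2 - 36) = (t - 7)/(t^2 + 4*t - 12)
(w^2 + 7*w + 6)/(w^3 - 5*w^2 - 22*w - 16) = (w + 6)/(w^2 - 6*w - 16)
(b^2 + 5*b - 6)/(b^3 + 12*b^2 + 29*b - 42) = 1/(b + 7)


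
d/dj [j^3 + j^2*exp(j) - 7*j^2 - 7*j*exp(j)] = j^2*exp(j) + 3*j^2 - 5*j*exp(j) - 14*j - 7*exp(j)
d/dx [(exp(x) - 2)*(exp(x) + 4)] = 2*(exp(x) + 1)*exp(x)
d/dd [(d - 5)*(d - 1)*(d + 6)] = 3*d^2 - 31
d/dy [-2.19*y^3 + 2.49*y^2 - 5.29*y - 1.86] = -6.57*y^2 + 4.98*y - 5.29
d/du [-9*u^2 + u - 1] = 1 - 18*u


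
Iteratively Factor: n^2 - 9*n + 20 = (n - 4)*(n - 5)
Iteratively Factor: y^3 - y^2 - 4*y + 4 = (y + 2)*(y^2 - 3*y + 2) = (y - 1)*(y + 2)*(y - 2)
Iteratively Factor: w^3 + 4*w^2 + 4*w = (w)*(w^2 + 4*w + 4) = w*(w + 2)*(w + 2)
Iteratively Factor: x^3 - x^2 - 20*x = (x - 5)*(x^2 + 4*x) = (x - 5)*(x + 4)*(x)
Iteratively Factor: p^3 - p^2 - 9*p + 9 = (p - 1)*(p^2 - 9) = (p - 1)*(p + 3)*(p - 3)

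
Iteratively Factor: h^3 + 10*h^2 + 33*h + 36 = (h + 3)*(h^2 + 7*h + 12) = (h + 3)^2*(h + 4)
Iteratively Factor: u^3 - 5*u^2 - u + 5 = (u - 1)*(u^2 - 4*u - 5) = (u - 5)*(u - 1)*(u + 1)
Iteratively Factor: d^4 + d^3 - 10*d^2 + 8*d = (d - 2)*(d^3 + 3*d^2 - 4*d) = (d - 2)*(d + 4)*(d^2 - d) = d*(d - 2)*(d + 4)*(d - 1)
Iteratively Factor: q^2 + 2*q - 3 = (q + 3)*(q - 1)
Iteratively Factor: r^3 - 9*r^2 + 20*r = (r)*(r^2 - 9*r + 20) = r*(r - 4)*(r - 5)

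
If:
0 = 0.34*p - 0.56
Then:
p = 1.65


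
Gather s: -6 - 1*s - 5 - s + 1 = -2*s - 10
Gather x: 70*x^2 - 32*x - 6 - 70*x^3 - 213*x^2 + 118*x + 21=-70*x^3 - 143*x^2 + 86*x + 15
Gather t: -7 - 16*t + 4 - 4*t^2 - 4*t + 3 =-4*t^2 - 20*t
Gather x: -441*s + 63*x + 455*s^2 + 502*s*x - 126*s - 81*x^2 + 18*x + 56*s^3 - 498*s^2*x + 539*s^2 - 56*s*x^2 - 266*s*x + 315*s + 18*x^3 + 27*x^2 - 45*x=56*s^3 + 994*s^2 - 252*s + 18*x^3 + x^2*(-56*s - 54) + x*(-498*s^2 + 236*s + 36)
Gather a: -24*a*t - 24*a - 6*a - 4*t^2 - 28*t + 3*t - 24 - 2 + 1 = a*(-24*t - 30) - 4*t^2 - 25*t - 25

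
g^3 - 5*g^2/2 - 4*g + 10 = (g - 5/2)*(g - 2)*(g + 2)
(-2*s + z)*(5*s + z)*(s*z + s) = -10*s^3*z - 10*s^3 + 3*s^2*z^2 + 3*s^2*z + s*z^3 + s*z^2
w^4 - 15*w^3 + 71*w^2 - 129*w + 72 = (w - 8)*(w - 3)^2*(w - 1)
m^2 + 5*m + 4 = (m + 1)*(m + 4)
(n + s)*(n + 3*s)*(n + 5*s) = n^3 + 9*n^2*s + 23*n*s^2 + 15*s^3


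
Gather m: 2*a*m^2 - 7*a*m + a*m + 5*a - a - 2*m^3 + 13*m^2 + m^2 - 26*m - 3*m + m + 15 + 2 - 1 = 4*a - 2*m^3 + m^2*(2*a + 14) + m*(-6*a - 28) + 16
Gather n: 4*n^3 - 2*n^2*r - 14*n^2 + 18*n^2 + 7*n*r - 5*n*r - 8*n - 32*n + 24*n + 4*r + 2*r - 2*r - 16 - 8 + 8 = 4*n^3 + n^2*(4 - 2*r) + n*(2*r - 16) + 4*r - 16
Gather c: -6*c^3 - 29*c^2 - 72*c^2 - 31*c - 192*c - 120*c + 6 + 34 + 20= -6*c^3 - 101*c^2 - 343*c + 60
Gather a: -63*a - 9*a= -72*a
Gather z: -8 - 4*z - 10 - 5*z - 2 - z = -10*z - 20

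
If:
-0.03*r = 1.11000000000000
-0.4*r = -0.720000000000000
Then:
No Solution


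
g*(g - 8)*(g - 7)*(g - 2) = g^4 - 17*g^3 + 86*g^2 - 112*g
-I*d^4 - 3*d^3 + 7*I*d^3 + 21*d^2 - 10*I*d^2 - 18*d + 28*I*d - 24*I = (d - 6)*(d - 4*I)*(d + I)*(-I*d + I)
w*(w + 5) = w^2 + 5*w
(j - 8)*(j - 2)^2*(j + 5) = j^4 - 7*j^3 - 24*j^2 + 148*j - 160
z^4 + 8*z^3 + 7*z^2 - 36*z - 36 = (z - 2)*(z + 1)*(z + 3)*(z + 6)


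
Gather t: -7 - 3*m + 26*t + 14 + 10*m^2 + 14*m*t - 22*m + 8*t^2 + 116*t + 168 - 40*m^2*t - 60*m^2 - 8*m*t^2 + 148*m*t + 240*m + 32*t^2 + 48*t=-50*m^2 + 215*m + t^2*(40 - 8*m) + t*(-40*m^2 + 162*m + 190) + 175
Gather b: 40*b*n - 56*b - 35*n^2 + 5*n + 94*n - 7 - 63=b*(40*n - 56) - 35*n^2 + 99*n - 70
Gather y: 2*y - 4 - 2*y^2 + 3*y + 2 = -2*y^2 + 5*y - 2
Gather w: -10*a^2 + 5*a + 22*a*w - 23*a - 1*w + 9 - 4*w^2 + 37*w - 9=-10*a^2 - 18*a - 4*w^2 + w*(22*a + 36)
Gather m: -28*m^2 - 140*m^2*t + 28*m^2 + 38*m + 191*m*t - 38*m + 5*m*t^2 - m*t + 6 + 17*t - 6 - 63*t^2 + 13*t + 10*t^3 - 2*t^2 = -140*m^2*t + m*(5*t^2 + 190*t) + 10*t^3 - 65*t^2 + 30*t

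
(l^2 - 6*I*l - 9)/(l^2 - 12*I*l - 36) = (-l^2 + 6*I*l + 9)/(-l^2 + 12*I*l + 36)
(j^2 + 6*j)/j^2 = (j + 6)/j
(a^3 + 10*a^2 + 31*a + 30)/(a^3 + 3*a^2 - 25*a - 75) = (a + 2)/(a - 5)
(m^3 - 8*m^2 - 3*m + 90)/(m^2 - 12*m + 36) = (m^2 - 2*m - 15)/(m - 6)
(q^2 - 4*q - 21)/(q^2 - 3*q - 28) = (q + 3)/(q + 4)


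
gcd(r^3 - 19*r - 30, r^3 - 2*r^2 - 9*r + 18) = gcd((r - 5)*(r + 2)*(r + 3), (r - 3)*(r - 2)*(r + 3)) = r + 3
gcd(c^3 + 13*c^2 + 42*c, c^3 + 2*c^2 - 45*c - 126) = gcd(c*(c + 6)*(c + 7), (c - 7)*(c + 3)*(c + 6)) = c + 6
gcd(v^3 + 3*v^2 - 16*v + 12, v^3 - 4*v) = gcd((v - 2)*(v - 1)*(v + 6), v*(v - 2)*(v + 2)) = v - 2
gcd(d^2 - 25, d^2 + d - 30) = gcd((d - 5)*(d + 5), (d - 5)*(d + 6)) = d - 5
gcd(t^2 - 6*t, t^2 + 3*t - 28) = 1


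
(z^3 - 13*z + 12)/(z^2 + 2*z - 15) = (z^2 + 3*z - 4)/(z + 5)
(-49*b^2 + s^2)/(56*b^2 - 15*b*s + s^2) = (7*b + s)/(-8*b + s)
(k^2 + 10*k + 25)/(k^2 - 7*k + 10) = (k^2 + 10*k + 25)/(k^2 - 7*k + 10)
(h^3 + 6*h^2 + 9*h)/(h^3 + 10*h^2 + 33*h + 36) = h/(h + 4)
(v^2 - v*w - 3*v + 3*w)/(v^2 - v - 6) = (v - w)/(v + 2)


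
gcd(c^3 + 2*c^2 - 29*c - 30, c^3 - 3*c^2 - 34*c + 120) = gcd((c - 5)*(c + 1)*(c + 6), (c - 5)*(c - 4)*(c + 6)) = c^2 + c - 30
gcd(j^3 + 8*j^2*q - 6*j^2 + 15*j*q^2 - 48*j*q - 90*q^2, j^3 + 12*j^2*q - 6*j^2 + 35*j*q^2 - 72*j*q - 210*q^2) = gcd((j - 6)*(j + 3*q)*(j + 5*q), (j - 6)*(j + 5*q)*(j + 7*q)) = j^2 + 5*j*q - 6*j - 30*q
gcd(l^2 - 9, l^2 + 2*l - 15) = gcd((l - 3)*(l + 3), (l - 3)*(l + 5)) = l - 3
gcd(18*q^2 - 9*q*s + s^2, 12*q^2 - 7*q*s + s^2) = 3*q - s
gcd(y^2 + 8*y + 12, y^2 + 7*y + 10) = y + 2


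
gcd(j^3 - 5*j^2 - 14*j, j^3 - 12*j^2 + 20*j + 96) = j + 2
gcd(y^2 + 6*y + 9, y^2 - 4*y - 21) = y + 3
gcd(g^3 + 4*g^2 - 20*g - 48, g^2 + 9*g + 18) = g + 6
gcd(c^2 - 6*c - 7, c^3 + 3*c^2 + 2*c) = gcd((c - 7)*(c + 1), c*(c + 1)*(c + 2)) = c + 1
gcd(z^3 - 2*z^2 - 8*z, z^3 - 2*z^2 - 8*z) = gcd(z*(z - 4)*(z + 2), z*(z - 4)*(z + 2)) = z^3 - 2*z^2 - 8*z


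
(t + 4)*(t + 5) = t^2 + 9*t + 20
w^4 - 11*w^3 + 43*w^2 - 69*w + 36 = (w - 4)*(w - 3)^2*(w - 1)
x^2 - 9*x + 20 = (x - 5)*(x - 4)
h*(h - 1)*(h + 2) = h^3 + h^2 - 2*h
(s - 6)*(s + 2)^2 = s^3 - 2*s^2 - 20*s - 24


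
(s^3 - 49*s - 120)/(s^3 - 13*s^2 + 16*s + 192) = (s + 5)/(s - 8)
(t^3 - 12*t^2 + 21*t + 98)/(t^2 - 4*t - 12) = (t^2 - 14*t + 49)/(t - 6)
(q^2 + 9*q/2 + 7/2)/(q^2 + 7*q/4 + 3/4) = 2*(2*q + 7)/(4*q + 3)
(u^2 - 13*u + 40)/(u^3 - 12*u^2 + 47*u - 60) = (u - 8)/(u^2 - 7*u + 12)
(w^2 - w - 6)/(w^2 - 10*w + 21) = (w + 2)/(w - 7)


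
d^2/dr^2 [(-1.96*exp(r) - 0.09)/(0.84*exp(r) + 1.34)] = (2.142672*exp(r) - 3.418072)*exp(r)/(0.592704*exp(3*r) + 2.836512*exp(2*r) + 4.524912*exp(r) + 2.406104)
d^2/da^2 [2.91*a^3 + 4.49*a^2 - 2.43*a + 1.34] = 17.46*a + 8.98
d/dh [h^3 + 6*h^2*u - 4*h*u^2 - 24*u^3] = 3*h^2 + 12*h*u - 4*u^2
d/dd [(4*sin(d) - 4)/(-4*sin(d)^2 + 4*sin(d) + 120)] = (sin(d)^2 - 2*sin(d) + 31)*cos(d)/(sin(d) + cos(d)^2 + 29)^2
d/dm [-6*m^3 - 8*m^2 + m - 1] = -18*m^2 - 16*m + 1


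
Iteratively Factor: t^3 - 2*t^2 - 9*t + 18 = (t - 3)*(t^2 + t - 6) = (t - 3)*(t + 3)*(t - 2)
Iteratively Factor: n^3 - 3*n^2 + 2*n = (n)*(n^2 - 3*n + 2) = n*(n - 1)*(n - 2)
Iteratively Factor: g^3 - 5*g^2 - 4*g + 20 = (g + 2)*(g^2 - 7*g + 10) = (g - 5)*(g + 2)*(g - 2)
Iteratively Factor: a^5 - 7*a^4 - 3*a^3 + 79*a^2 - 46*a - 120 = (a + 3)*(a^4 - 10*a^3 + 27*a^2 - 2*a - 40) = (a + 1)*(a + 3)*(a^3 - 11*a^2 + 38*a - 40) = (a - 5)*(a + 1)*(a + 3)*(a^2 - 6*a + 8) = (a - 5)*(a - 4)*(a + 1)*(a + 3)*(a - 2)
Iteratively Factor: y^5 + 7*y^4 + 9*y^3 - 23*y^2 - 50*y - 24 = (y + 3)*(y^4 + 4*y^3 - 3*y^2 - 14*y - 8) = (y + 1)*(y + 3)*(y^3 + 3*y^2 - 6*y - 8) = (y + 1)^2*(y + 3)*(y^2 + 2*y - 8) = (y - 2)*(y + 1)^2*(y + 3)*(y + 4)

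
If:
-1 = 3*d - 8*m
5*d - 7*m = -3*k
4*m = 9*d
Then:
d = 1/15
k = 43/180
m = 3/20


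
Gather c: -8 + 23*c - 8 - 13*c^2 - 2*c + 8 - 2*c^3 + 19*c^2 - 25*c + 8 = -2*c^3 + 6*c^2 - 4*c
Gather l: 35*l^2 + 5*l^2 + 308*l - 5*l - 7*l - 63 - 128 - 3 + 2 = 40*l^2 + 296*l - 192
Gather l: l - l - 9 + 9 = 0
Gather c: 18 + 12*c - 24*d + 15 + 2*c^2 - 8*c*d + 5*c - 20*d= 2*c^2 + c*(17 - 8*d) - 44*d + 33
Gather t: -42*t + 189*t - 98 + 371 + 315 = 147*t + 588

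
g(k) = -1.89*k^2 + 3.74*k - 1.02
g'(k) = 3.74 - 3.78*k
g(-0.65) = -4.25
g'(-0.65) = 6.20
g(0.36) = 0.08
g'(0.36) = 2.38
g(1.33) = 0.61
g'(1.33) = -1.29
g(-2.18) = -18.16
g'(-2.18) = 11.98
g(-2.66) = -24.34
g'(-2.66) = 13.79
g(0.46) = 0.30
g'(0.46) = 2.00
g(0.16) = -0.47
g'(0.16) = 3.14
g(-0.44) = -3.03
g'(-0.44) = 5.40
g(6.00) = -46.62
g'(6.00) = -18.94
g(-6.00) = -91.50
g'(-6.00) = 26.42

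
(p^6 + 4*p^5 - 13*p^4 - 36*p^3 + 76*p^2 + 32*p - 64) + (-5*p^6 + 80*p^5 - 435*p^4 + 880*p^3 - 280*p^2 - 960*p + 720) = -4*p^6 + 84*p^5 - 448*p^4 + 844*p^3 - 204*p^2 - 928*p + 656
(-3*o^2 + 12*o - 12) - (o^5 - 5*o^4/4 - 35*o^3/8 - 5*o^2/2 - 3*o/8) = -o^5 + 5*o^4/4 + 35*o^3/8 - o^2/2 + 99*o/8 - 12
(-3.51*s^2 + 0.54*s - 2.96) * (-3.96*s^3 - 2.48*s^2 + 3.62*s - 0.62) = 13.8996*s^5 + 6.5664*s^4 - 2.3238*s^3 + 11.4718*s^2 - 11.05*s + 1.8352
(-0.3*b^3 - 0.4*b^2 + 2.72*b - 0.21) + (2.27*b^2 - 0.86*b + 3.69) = -0.3*b^3 + 1.87*b^2 + 1.86*b + 3.48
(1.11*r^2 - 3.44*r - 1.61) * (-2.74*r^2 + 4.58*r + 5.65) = -3.0414*r^4 + 14.5094*r^3 - 5.0723*r^2 - 26.8098*r - 9.0965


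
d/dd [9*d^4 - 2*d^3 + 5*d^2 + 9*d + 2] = 36*d^3 - 6*d^2 + 10*d + 9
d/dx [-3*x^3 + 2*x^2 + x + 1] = -9*x^2 + 4*x + 1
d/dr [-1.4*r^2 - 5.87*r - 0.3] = -2.8*r - 5.87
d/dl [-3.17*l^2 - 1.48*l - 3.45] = -6.34*l - 1.48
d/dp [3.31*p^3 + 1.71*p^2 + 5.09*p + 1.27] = 9.93*p^2 + 3.42*p + 5.09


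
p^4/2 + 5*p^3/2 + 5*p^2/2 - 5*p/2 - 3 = (p/2 + 1)*(p - 1)*(p + 1)*(p + 3)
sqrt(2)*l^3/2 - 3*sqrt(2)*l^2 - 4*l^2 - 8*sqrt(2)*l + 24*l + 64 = (l - 8)*(l - 4*sqrt(2))*(sqrt(2)*l/2 + sqrt(2))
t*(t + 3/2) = t^2 + 3*t/2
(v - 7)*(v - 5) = v^2 - 12*v + 35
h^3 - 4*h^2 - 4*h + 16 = (h - 4)*(h - 2)*(h + 2)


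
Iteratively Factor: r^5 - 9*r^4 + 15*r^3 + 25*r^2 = (r + 1)*(r^4 - 10*r^3 + 25*r^2) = r*(r + 1)*(r^3 - 10*r^2 + 25*r) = r^2*(r + 1)*(r^2 - 10*r + 25) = r^2*(r - 5)*(r + 1)*(r - 5)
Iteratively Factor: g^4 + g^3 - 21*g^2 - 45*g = (g + 3)*(g^3 - 2*g^2 - 15*g) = (g - 5)*(g + 3)*(g^2 + 3*g) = (g - 5)*(g + 3)^2*(g)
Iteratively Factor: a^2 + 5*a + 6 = (a + 2)*(a + 3)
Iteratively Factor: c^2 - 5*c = (c - 5)*(c)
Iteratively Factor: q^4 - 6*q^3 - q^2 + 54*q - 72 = (q - 3)*(q^3 - 3*q^2 - 10*q + 24) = (q - 4)*(q - 3)*(q^2 + q - 6) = (q - 4)*(q - 3)*(q - 2)*(q + 3)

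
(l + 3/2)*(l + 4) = l^2 + 11*l/2 + 6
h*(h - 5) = h^2 - 5*h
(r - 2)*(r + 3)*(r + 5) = r^3 + 6*r^2 - r - 30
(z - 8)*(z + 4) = z^2 - 4*z - 32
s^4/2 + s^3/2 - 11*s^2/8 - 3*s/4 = s*(s/2 + 1)*(s - 3/2)*(s + 1/2)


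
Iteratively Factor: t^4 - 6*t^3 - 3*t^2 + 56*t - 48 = (t - 4)*(t^3 - 2*t^2 - 11*t + 12) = (t - 4)*(t - 1)*(t^2 - t - 12) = (t - 4)*(t - 1)*(t + 3)*(t - 4)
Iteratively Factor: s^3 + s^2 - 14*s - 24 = (s + 3)*(s^2 - 2*s - 8) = (s - 4)*(s + 3)*(s + 2)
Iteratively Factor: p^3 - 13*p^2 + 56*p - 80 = (p - 4)*(p^2 - 9*p + 20) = (p - 5)*(p - 4)*(p - 4)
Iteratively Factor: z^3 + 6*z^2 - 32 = (z + 4)*(z^2 + 2*z - 8) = (z - 2)*(z + 4)*(z + 4)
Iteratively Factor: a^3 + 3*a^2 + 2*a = (a + 2)*(a^2 + a) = (a + 1)*(a + 2)*(a)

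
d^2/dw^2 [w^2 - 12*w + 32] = 2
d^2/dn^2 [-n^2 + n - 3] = -2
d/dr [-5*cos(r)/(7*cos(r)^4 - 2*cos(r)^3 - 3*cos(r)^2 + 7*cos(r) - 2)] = 20*(-21*cos(r)^4 + 4*cos(r)^3 + 3*cos(r)^2 - 2)*sin(r)/(-14*sin(r)^4 + 22*sin(r)^2 - 11*cos(r) + cos(3*r) - 4)^2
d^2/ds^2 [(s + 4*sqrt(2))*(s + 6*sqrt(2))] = 2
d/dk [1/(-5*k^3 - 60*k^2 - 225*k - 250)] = 3*(k^2 + 8*k + 15)/(5*(k^3 + 12*k^2 + 45*k + 50)^2)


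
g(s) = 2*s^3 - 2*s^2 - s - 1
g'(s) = 6*s^2 - 4*s - 1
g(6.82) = 533.58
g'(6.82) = 250.79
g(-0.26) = -0.91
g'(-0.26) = 0.45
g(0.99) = -2.01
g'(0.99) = 0.92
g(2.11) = 6.77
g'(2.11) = 17.27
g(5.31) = 236.74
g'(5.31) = 146.94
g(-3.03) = -71.97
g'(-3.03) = 66.21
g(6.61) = 482.62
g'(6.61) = 234.71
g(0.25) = -1.34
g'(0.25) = -1.62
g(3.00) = 32.00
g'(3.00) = 41.00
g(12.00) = 3155.00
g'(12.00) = 815.00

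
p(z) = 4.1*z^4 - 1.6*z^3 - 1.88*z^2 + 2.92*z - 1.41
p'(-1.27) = -33.64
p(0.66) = 0.02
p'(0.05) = 2.72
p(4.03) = 956.55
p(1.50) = 14.10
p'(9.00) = 11535.88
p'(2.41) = 195.54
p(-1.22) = 4.22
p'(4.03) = 983.20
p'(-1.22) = -29.42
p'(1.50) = 41.83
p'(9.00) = 11535.88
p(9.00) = 25606.29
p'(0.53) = 2.02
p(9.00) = 25606.29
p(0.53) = -0.31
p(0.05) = -1.27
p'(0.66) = 3.06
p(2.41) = 110.62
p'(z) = 16.4*z^3 - 4.8*z^2 - 3.76*z + 2.92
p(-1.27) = 5.79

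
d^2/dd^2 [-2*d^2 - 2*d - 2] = -4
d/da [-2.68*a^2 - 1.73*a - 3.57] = -5.36*a - 1.73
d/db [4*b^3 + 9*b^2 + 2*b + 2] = 12*b^2 + 18*b + 2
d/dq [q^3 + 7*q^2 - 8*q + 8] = 3*q^2 + 14*q - 8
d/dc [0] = 0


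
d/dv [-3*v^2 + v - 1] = 1 - 6*v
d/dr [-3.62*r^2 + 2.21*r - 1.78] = 2.21 - 7.24*r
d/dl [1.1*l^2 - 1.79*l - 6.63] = 2.2*l - 1.79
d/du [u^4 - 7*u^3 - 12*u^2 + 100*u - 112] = 4*u^3 - 21*u^2 - 24*u + 100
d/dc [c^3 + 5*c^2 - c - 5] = 3*c^2 + 10*c - 1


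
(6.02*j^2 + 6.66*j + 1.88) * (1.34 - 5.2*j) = -31.304*j^3 - 26.5652*j^2 - 0.851599999999999*j + 2.5192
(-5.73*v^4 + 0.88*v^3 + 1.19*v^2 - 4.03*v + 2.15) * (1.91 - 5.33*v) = 30.5409*v^5 - 15.6347*v^4 - 4.6619*v^3 + 23.7528*v^2 - 19.1568*v + 4.1065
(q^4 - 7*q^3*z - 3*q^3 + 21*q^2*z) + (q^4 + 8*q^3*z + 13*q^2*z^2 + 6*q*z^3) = 2*q^4 + q^3*z - 3*q^3 + 13*q^2*z^2 + 21*q^2*z + 6*q*z^3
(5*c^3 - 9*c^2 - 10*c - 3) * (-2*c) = -10*c^4 + 18*c^3 + 20*c^2 + 6*c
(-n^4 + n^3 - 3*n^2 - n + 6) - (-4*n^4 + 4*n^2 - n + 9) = 3*n^4 + n^3 - 7*n^2 - 3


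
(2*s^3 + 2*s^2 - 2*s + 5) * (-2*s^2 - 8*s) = -4*s^5 - 20*s^4 - 12*s^3 + 6*s^2 - 40*s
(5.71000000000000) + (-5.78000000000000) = -0.0700000000000003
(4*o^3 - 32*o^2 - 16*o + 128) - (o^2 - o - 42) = 4*o^3 - 33*o^2 - 15*o + 170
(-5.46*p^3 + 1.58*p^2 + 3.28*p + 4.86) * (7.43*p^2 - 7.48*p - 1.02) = -40.5678*p^5 + 52.5802*p^4 + 18.1212*p^3 + 9.9638*p^2 - 39.6984*p - 4.9572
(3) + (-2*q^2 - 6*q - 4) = -2*q^2 - 6*q - 1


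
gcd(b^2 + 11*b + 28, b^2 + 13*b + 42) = b + 7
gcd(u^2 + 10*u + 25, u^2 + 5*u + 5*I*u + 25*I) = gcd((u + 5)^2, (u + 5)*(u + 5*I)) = u + 5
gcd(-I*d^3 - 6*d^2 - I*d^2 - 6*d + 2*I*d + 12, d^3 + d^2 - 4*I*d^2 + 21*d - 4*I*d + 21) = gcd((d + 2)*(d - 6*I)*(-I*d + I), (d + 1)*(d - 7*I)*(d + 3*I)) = 1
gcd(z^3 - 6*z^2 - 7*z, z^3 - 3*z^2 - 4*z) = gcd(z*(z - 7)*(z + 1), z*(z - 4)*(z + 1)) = z^2 + z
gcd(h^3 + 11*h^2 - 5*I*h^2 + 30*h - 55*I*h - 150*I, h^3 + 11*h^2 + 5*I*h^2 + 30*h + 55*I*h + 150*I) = h^2 + 11*h + 30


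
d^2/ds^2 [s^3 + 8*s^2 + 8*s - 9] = 6*s + 16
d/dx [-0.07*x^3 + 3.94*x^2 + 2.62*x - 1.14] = -0.21*x^2 + 7.88*x + 2.62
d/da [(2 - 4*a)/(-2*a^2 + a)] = -2/a^2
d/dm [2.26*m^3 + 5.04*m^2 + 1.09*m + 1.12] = 6.78*m^2 + 10.08*m + 1.09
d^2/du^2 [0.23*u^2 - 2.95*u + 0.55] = 0.460000000000000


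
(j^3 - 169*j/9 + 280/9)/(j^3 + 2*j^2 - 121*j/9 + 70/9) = (3*j - 8)/(3*j - 2)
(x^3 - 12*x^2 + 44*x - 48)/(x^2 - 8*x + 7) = (x^3 - 12*x^2 + 44*x - 48)/(x^2 - 8*x + 7)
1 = 1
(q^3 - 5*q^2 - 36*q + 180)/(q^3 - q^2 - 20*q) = (q^2 - 36)/(q*(q + 4))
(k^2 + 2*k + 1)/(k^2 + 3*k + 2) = (k + 1)/(k + 2)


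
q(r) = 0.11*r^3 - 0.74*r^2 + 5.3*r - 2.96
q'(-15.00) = 101.75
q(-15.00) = -620.21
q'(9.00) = 18.71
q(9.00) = 64.99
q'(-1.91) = 9.33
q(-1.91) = -16.55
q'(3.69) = 4.33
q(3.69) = 12.05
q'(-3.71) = 15.33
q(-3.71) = -38.43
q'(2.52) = 3.67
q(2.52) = 7.46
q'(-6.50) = 28.86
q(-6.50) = -98.88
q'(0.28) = 4.91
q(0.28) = -1.53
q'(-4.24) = 17.51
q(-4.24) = -47.12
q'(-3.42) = 14.22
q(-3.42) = -34.14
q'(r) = 0.33*r^2 - 1.48*r + 5.3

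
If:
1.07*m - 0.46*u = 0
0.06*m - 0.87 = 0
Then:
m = 14.50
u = 33.73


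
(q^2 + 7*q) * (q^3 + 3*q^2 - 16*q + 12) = q^5 + 10*q^4 + 5*q^3 - 100*q^2 + 84*q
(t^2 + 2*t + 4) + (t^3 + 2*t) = t^3 + t^2 + 4*t + 4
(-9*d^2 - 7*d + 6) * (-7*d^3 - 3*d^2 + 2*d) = 63*d^5 + 76*d^4 - 39*d^3 - 32*d^2 + 12*d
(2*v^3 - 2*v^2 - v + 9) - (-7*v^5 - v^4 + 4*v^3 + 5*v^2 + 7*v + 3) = 7*v^5 + v^4 - 2*v^3 - 7*v^2 - 8*v + 6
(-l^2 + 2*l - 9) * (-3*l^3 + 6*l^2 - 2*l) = 3*l^5 - 12*l^4 + 41*l^3 - 58*l^2 + 18*l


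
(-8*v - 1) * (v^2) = -8*v^3 - v^2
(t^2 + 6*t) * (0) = 0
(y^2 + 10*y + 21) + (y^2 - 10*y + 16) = 2*y^2 + 37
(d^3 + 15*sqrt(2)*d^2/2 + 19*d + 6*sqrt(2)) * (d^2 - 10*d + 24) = d^5 - 10*d^4 + 15*sqrt(2)*d^4/2 - 75*sqrt(2)*d^3 + 43*d^3 - 190*d^2 + 186*sqrt(2)*d^2 - 60*sqrt(2)*d + 456*d + 144*sqrt(2)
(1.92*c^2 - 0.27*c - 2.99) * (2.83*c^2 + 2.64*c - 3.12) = 5.4336*c^4 + 4.3047*c^3 - 15.1649*c^2 - 7.0512*c + 9.3288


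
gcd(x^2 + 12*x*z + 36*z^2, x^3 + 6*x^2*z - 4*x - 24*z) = x + 6*z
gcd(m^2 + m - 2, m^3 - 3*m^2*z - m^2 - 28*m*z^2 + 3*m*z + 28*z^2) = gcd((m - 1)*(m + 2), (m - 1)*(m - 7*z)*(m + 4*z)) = m - 1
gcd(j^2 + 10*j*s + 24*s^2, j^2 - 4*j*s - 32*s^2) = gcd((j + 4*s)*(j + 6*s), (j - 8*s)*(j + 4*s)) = j + 4*s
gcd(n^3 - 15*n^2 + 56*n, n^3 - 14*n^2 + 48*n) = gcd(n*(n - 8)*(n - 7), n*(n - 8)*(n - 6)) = n^2 - 8*n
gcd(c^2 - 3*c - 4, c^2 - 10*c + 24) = c - 4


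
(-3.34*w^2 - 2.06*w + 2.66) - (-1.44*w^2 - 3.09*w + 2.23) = -1.9*w^2 + 1.03*w + 0.43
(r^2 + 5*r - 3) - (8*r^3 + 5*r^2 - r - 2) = -8*r^3 - 4*r^2 + 6*r - 1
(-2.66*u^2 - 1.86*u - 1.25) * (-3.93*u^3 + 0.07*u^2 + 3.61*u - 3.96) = 10.4538*u^5 + 7.1236*u^4 - 4.8203*u^3 + 3.7315*u^2 + 2.8531*u + 4.95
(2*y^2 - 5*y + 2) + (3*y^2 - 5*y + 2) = 5*y^2 - 10*y + 4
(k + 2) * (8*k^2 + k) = 8*k^3 + 17*k^2 + 2*k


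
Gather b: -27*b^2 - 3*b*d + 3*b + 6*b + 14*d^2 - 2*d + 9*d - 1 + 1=-27*b^2 + b*(9 - 3*d) + 14*d^2 + 7*d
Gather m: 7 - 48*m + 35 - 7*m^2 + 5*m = -7*m^2 - 43*m + 42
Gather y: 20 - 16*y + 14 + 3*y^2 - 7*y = 3*y^2 - 23*y + 34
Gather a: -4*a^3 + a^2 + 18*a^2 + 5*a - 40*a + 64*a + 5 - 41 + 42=-4*a^3 + 19*a^2 + 29*a + 6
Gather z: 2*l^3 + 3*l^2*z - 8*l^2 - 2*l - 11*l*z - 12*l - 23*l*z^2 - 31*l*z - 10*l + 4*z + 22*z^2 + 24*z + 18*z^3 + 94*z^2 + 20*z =2*l^3 - 8*l^2 - 24*l + 18*z^3 + z^2*(116 - 23*l) + z*(3*l^2 - 42*l + 48)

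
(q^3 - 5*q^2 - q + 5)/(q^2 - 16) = (q^3 - 5*q^2 - q + 5)/(q^2 - 16)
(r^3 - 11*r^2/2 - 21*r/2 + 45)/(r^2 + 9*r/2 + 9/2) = (2*r^2 - 17*r + 30)/(2*r + 3)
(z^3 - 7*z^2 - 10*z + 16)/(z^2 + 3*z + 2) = (z^2 - 9*z + 8)/(z + 1)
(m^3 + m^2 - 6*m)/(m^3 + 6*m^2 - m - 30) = m/(m + 5)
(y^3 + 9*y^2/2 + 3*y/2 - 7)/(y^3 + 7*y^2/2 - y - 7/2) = (y + 2)/(y + 1)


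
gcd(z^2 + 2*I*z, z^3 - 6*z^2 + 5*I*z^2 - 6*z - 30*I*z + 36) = z + 2*I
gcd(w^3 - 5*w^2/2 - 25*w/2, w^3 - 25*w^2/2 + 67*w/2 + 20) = w - 5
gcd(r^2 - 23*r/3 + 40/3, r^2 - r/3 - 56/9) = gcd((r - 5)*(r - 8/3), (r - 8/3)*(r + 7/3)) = r - 8/3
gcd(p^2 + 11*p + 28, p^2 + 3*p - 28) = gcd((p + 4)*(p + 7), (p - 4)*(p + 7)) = p + 7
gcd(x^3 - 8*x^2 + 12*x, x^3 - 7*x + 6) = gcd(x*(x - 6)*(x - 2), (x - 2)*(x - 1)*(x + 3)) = x - 2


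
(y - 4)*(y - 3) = y^2 - 7*y + 12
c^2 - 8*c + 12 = (c - 6)*(c - 2)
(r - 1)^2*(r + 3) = r^3 + r^2 - 5*r + 3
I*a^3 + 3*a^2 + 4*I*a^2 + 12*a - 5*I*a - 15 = (a + 5)*(a - 3*I)*(I*a - I)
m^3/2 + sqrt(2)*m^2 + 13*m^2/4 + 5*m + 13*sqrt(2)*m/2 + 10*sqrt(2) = (m/2 + sqrt(2))*(m + 5/2)*(m + 4)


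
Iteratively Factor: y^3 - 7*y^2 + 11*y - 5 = (y - 1)*(y^2 - 6*y + 5) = (y - 5)*(y - 1)*(y - 1)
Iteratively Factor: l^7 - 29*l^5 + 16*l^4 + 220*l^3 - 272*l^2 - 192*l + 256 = (l - 1)*(l^6 + l^5 - 28*l^4 - 12*l^3 + 208*l^2 - 64*l - 256) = (l - 1)*(l + 1)*(l^5 - 28*l^3 + 16*l^2 + 192*l - 256) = (l - 4)*(l - 1)*(l + 1)*(l^4 + 4*l^3 - 12*l^2 - 32*l + 64) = (l - 4)*(l - 2)*(l - 1)*(l + 1)*(l^3 + 6*l^2 - 32) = (l - 4)*(l - 2)*(l - 1)*(l + 1)*(l + 4)*(l^2 + 2*l - 8) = (l - 4)*(l - 2)^2*(l - 1)*(l + 1)*(l + 4)*(l + 4)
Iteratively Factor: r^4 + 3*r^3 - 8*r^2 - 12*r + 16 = (r - 1)*(r^3 + 4*r^2 - 4*r - 16) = (r - 1)*(r + 4)*(r^2 - 4) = (r - 2)*(r - 1)*(r + 4)*(r + 2)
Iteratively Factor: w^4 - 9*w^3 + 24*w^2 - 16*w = (w - 1)*(w^3 - 8*w^2 + 16*w) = (w - 4)*(w - 1)*(w^2 - 4*w) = (w - 4)^2*(w - 1)*(w)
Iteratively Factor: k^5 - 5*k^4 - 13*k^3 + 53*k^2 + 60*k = (k - 4)*(k^4 - k^3 - 17*k^2 - 15*k) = (k - 4)*(k + 3)*(k^3 - 4*k^2 - 5*k) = (k - 4)*(k + 1)*(k + 3)*(k^2 - 5*k) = k*(k - 4)*(k + 1)*(k + 3)*(k - 5)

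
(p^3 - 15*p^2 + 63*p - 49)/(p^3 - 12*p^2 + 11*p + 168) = (p^2 - 8*p + 7)/(p^2 - 5*p - 24)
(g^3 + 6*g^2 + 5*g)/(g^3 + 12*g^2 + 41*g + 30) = g/(g + 6)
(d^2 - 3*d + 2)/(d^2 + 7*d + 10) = (d^2 - 3*d + 2)/(d^2 + 7*d + 10)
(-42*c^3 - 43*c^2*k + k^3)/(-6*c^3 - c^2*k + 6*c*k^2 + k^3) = (7*c - k)/(c - k)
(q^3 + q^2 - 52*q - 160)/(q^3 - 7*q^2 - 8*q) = (q^2 + 9*q + 20)/(q*(q + 1))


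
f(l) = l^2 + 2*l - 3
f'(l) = 2*l + 2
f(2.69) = 9.62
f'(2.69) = 7.38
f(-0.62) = -3.86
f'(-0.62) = 0.76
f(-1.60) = -3.64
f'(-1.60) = -1.20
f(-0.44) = -3.69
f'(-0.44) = 1.12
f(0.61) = -1.41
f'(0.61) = 3.22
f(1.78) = 3.73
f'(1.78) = 5.56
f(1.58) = 2.66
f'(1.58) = 5.16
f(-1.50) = -3.75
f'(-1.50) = -1.00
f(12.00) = 165.00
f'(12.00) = 26.00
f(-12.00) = 117.00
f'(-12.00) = -22.00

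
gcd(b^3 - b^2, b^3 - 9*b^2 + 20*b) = b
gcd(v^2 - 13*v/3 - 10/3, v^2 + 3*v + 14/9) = v + 2/3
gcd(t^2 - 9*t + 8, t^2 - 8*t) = t - 8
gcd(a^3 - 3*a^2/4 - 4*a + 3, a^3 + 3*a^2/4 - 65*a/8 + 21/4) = a^2 - 11*a/4 + 3/2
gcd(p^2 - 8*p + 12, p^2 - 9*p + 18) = p - 6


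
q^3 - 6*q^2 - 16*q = q*(q - 8)*(q + 2)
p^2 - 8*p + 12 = (p - 6)*(p - 2)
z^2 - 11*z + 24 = (z - 8)*(z - 3)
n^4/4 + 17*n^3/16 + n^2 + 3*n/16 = n*(n/4 + 1/4)*(n + 1/4)*(n + 3)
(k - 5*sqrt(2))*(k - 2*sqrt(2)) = k^2 - 7*sqrt(2)*k + 20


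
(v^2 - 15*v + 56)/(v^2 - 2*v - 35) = (v - 8)/(v + 5)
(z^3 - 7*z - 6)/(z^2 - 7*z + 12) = (z^2 + 3*z + 2)/(z - 4)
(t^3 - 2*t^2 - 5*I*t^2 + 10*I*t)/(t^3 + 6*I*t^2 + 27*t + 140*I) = t*(t - 2)/(t^2 + 11*I*t - 28)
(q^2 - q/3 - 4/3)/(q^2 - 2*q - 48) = (-3*q^2 + q + 4)/(3*(-q^2 + 2*q + 48))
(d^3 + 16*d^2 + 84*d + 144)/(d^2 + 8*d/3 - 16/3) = 3*(d^2 + 12*d + 36)/(3*d - 4)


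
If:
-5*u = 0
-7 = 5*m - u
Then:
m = -7/5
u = 0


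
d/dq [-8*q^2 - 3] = -16*q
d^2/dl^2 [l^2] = 2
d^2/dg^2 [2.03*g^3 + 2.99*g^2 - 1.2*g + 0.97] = 12.18*g + 5.98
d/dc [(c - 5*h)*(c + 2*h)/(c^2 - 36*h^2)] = h*(3*c^2 - 52*c*h + 108*h^2)/(c^4 - 72*c^2*h^2 + 1296*h^4)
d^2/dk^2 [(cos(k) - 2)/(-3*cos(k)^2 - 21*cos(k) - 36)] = (9*(1 - cos(2*k))^2*cos(k)/4 - 15*(1 - cos(2*k))^2/4 + 761*cos(k)/2 - 52*cos(2*k) - 27*cos(3*k) - cos(5*k)/2 + 279)/(3*(cos(k) + 3)^3*(cos(k) + 4)^3)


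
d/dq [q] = 1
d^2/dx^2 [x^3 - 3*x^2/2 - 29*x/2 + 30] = 6*x - 3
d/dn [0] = 0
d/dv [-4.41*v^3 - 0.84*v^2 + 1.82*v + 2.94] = -13.23*v^2 - 1.68*v + 1.82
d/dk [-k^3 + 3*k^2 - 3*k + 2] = -3*k^2 + 6*k - 3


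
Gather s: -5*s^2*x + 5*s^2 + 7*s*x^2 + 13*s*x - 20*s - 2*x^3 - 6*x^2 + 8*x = s^2*(5 - 5*x) + s*(7*x^2 + 13*x - 20) - 2*x^3 - 6*x^2 + 8*x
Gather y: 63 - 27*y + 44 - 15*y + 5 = 112 - 42*y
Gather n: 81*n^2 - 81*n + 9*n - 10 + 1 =81*n^2 - 72*n - 9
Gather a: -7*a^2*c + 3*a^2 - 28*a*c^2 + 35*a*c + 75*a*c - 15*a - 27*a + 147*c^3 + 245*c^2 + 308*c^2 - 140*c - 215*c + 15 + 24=a^2*(3 - 7*c) + a*(-28*c^2 + 110*c - 42) + 147*c^3 + 553*c^2 - 355*c + 39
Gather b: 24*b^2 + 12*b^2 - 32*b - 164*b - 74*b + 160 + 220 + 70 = 36*b^2 - 270*b + 450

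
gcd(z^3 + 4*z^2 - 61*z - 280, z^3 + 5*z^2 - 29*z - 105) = z + 7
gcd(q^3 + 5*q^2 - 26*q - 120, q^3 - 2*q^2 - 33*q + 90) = q^2 + q - 30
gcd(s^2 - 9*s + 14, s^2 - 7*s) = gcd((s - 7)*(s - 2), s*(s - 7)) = s - 7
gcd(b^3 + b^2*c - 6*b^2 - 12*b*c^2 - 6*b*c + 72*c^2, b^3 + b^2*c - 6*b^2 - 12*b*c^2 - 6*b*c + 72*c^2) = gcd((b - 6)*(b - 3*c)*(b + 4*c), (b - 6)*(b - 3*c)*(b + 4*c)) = b^3 + b^2*c - 6*b^2 - 12*b*c^2 - 6*b*c + 72*c^2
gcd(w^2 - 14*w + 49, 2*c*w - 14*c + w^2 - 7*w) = w - 7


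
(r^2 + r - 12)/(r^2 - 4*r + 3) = (r + 4)/(r - 1)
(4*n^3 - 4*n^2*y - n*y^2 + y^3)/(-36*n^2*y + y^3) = (-4*n^3 + 4*n^2*y + n*y^2 - y^3)/(y*(36*n^2 - y^2))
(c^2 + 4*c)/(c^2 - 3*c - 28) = c/(c - 7)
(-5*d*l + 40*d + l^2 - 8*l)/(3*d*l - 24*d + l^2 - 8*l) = (-5*d + l)/(3*d + l)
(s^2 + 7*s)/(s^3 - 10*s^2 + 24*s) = (s + 7)/(s^2 - 10*s + 24)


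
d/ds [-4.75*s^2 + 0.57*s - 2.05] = 0.57 - 9.5*s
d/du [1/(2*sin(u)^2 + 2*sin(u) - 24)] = -(2*sin(u) + 1)*cos(u)/(2*(sin(u)^2 + sin(u) - 12)^2)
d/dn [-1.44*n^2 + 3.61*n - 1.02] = 3.61 - 2.88*n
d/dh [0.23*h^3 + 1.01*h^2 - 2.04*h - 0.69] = 0.69*h^2 + 2.02*h - 2.04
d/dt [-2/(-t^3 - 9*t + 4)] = 6*(-t^2 - 3)/(t^3 + 9*t - 4)^2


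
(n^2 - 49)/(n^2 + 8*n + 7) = (n - 7)/(n + 1)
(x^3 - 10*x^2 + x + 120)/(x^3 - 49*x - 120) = (x - 5)/(x + 5)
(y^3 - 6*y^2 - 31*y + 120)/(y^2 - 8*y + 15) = (y^2 - 3*y - 40)/(y - 5)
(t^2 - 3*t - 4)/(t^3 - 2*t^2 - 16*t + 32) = (t + 1)/(t^2 + 2*t - 8)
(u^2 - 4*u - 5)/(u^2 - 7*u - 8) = (u - 5)/(u - 8)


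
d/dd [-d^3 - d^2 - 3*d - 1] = -3*d^2 - 2*d - 3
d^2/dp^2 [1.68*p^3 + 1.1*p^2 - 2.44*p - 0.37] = 10.08*p + 2.2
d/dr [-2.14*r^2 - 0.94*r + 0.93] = -4.28*r - 0.94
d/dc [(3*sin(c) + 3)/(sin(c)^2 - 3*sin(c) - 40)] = 3*(-2*sin(c) + cos(c)^2 - 38)*cos(c)/((sin(c) - 8)^2*(sin(c) + 5)^2)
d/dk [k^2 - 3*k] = 2*k - 3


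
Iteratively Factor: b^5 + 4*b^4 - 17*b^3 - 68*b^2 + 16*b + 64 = (b + 4)*(b^4 - 17*b^2 + 16) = (b + 1)*(b + 4)*(b^3 - b^2 - 16*b + 16) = (b - 1)*(b + 1)*(b + 4)*(b^2 - 16) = (b - 1)*(b + 1)*(b + 4)^2*(b - 4)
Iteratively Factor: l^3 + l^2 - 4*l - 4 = (l + 2)*(l^2 - l - 2) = (l - 2)*(l + 2)*(l + 1)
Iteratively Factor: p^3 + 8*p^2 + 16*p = (p + 4)*(p^2 + 4*p) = p*(p + 4)*(p + 4)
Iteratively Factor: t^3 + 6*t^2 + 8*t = (t + 4)*(t^2 + 2*t) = t*(t + 4)*(t + 2)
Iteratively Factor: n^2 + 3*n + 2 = (n + 1)*(n + 2)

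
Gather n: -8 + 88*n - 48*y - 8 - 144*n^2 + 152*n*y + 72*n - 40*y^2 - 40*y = -144*n^2 + n*(152*y + 160) - 40*y^2 - 88*y - 16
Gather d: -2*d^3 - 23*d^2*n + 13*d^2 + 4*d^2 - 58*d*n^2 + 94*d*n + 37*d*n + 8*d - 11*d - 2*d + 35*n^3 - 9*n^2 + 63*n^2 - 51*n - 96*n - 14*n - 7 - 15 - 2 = -2*d^3 + d^2*(17 - 23*n) + d*(-58*n^2 + 131*n - 5) + 35*n^3 + 54*n^2 - 161*n - 24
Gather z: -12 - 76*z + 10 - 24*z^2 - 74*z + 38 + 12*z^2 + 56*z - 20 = -12*z^2 - 94*z + 16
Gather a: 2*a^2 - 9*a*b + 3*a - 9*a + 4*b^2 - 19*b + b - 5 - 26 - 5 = 2*a^2 + a*(-9*b - 6) + 4*b^2 - 18*b - 36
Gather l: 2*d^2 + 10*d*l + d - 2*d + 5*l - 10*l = 2*d^2 - d + l*(10*d - 5)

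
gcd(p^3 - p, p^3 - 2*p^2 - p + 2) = p^2 - 1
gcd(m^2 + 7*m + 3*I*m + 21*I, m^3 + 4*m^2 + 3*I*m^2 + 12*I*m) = m + 3*I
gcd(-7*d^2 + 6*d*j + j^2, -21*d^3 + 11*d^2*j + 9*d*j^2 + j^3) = 7*d^2 - 6*d*j - j^2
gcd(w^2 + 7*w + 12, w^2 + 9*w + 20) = w + 4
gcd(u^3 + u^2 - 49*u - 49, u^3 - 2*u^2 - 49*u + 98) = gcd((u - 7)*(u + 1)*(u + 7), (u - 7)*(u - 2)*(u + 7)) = u^2 - 49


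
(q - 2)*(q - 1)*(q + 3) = q^3 - 7*q + 6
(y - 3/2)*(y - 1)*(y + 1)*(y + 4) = y^4 + 5*y^3/2 - 7*y^2 - 5*y/2 + 6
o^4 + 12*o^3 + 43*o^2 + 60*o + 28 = (o + 1)*(o + 2)^2*(o + 7)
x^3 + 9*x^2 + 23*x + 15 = (x + 1)*(x + 3)*(x + 5)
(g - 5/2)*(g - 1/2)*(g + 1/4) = g^3 - 11*g^2/4 + g/2 + 5/16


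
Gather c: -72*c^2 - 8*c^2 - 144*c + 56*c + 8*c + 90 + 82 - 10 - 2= -80*c^2 - 80*c + 160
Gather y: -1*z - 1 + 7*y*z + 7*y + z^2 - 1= y*(7*z + 7) + z^2 - z - 2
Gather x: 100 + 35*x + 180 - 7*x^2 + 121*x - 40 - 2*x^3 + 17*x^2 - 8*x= -2*x^3 + 10*x^2 + 148*x + 240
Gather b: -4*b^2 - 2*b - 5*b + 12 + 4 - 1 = -4*b^2 - 7*b + 15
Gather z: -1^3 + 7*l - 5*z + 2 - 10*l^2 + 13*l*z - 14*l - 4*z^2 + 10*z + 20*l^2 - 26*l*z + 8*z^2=10*l^2 - 7*l + 4*z^2 + z*(5 - 13*l) + 1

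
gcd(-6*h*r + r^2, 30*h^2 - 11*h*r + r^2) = -6*h + r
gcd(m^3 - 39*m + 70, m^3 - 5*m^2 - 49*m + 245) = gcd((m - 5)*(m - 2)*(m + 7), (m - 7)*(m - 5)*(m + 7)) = m^2 + 2*m - 35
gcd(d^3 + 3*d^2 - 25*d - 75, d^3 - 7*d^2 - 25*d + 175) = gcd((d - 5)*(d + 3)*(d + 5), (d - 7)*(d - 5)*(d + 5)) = d^2 - 25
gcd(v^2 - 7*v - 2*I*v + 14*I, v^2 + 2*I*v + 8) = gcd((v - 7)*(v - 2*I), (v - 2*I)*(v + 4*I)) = v - 2*I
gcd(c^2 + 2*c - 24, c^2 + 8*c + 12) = c + 6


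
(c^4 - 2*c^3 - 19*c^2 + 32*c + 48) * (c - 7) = c^5 - 9*c^4 - 5*c^3 + 165*c^2 - 176*c - 336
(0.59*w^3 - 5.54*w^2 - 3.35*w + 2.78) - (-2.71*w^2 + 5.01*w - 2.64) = 0.59*w^3 - 2.83*w^2 - 8.36*w + 5.42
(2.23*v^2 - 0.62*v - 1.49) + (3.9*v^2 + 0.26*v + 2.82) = 6.13*v^2 - 0.36*v + 1.33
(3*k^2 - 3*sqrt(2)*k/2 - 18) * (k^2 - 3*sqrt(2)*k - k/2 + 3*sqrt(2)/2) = 3*k^4 - 21*sqrt(2)*k^3/2 - 3*k^3/2 - 9*k^2 + 21*sqrt(2)*k^2/4 + 9*k/2 + 54*sqrt(2)*k - 27*sqrt(2)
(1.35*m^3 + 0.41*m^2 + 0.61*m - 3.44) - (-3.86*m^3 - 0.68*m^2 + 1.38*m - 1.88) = 5.21*m^3 + 1.09*m^2 - 0.77*m - 1.56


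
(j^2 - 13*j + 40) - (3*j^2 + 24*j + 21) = -2*j^2 - 37*j + 19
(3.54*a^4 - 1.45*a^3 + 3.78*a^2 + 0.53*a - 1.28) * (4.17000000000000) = 14.7618*a^4 - 6.0465*a^3 + 15.7626*a^2 + 2.2101*a - 5.3376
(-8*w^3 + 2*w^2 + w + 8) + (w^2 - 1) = -8*w^3 + 3*w^2 + w + 7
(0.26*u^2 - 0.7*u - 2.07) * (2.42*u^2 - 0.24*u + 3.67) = 0.6292*u^4 - 1.7564*u^3 - 3.8872*u^2 - 2.0722*u - 7.5969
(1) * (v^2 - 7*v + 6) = v^2 - 7*v + 6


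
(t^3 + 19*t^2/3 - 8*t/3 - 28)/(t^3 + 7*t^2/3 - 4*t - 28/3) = (t + 6)/(t + 2)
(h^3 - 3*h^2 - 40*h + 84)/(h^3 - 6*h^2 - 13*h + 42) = (h + 6)/(h + 3)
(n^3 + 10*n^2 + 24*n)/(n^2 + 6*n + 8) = n*(n + 6)/(n + 2)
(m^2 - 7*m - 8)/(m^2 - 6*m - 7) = (m - 8)/(m - 7)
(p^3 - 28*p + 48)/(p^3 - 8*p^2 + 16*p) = (p^2 + 4*p - 12)/(p*(p - 4))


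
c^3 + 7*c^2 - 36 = (c - 2)*(c + 3)*(c + 6)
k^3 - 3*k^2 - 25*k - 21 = (k - 7)*(k + 1)*(k + 3)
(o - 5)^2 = o^2 - 10*o + 25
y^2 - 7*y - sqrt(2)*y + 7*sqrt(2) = (y - 7)*(y - sqrt(2))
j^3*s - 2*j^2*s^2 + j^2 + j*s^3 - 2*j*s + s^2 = (-j + s)^2*(j*s + 1)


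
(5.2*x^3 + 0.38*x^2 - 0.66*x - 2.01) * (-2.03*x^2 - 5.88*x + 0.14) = -10.556*x^5 - 31.3474*x^4 - 0.1666*x^3 + 8.0143*x^2 + 11.7264*x - 0.2814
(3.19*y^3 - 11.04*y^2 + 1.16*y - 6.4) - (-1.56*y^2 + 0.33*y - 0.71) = 3.19*y^3 - 9.48*y^2 + 0.83*y - 5.69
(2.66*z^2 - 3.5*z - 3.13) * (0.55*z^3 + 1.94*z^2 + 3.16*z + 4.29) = 1.463*z^5 + 3.2354*z^4 - 0.105899999999998*z^3 - 5.7208*z^2 - 24.9058*z - 13.4277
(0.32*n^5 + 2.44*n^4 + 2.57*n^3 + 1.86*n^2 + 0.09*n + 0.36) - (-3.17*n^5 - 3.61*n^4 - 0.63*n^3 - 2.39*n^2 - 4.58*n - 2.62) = 3.49*n^5 + 6.05*n^4 + 3.2*n^3 + 4.25*n^2 + 4.67*n + 2.98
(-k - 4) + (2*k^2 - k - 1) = 2*k^2 - 2*k - 5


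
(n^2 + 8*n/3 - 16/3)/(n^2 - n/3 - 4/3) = (n + 4)/(n + 1)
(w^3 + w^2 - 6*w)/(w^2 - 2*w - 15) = w*(w - 2)/(w - 5)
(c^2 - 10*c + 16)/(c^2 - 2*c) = (c - 8)/c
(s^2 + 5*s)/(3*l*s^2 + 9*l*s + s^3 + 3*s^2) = (s + 5)/(3*l*s + 9*l + s^2 + 3*s)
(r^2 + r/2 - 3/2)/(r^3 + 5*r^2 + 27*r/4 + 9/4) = 2*(r - 1)/(2*r^2 + 7*r + 3)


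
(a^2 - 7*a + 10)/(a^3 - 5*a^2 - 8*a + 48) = (a^2 - 7*a + 10)/(a^3 - 5*a^2 - 8*a + 48)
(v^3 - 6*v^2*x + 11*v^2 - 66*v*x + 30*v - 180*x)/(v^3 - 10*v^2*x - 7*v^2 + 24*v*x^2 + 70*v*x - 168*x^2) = (-v^2 - 11*v - 30)/(-v^2 + 4*v*x + 7*v - 28*x)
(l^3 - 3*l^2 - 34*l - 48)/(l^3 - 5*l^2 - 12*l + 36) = (l^2 - 6*l - 16)/(l^2 - 8*l + 12)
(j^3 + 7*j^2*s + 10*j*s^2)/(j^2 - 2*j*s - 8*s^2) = j*(-j - 5*s)/(-j + 4*s)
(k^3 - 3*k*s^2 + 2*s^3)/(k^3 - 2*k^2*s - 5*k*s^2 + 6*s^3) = (-k + s)/(-k + 3*s)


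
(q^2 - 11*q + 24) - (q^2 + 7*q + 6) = 18 - 18*q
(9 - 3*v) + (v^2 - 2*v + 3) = v^2 - 5*v + 12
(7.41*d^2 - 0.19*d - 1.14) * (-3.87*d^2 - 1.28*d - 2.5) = -28.6767*d^4 - 8.7495*d^3 - 13.87*d^2 + 1.9342*d + 2.85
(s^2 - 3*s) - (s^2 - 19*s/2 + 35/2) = 13*s/2 - 35/2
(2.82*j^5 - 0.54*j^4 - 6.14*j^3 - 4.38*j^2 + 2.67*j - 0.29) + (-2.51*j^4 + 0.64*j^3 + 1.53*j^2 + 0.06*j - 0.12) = 2.82*j^5 - 3.05*j^4 - 5.5*j^3 - 2.85*j^2 + 2.73*j - 0.41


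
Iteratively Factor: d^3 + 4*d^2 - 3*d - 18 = (d - 2)*(d^2 + 6*d + 9) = (d - 2)*(d + 3)*(d + 3)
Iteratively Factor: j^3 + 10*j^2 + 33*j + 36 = (j + 4)*(j^2 + 6*j + 9) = (j + 3)*(j + 4)*(j + 3)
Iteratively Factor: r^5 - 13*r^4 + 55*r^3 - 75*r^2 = (r - 5)*(r^4 - 8*r^3 + 15*r^2) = (r - 5)*(r - 3)*(r^3 - 5*r^2) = r*(r - 5)*(r - 3)*(r^2 - 5*r) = r*(r - 5)^2*(r - 3)*(r)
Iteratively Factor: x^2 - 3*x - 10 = (x - 5)*(x + 2)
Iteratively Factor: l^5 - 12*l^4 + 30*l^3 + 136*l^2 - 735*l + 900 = (l - 3)*(l^4 - 9*l^3 + 3*l^2 + 145*l - 300) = (l - 3)*(l + 4)*(l^3 - 13*l^2 + 55*l - 75) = (l - 5)*(l - 3)*(l + 4)*(l^2 - 8*l + 15) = (l - 5)*(l - 3)^2*(l + 4)*(l - 5)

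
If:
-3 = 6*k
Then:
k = -1/2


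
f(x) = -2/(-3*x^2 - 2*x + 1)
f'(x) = -2*(6*x + 2)/(-3*x^2 - 2*x + 1)^2 = 4*(-3*x - 1)/(3*x^2 + 2*x - 1)^2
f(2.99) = 0.06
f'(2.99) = -0.04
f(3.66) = 0.04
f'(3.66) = -0.02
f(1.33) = 0.29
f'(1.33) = -0.41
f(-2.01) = 0.28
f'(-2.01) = 0.40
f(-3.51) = 0.07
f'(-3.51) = 0.05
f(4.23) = 0.03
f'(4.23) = -0.01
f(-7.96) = 0.01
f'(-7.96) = 0.00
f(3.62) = 0.04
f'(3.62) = -0.02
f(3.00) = 0.06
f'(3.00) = -0.04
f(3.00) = 0.06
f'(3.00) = -0.04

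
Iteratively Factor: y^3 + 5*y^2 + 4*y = (y + 4)*(y^2 + y) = y*(y + 4)*(y + 1)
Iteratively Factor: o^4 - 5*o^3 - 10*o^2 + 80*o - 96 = (o - 4)*(o^3 - o^2 - 14*o + 24) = (o - 4)*(o - 3)*(o^2 + 2*o - 8) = (o - 4)*(o - 3)*(o + 4)*(o - 2)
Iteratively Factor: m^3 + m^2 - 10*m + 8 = (m - 2)*(m^2 + 3*m - 4) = (m - 2)*(m - 1)*(m + 4)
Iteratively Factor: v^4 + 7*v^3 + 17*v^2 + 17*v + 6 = (v + 1)*(v^3 + 6*v^2 + 11*v + 6) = (v + 1)*(v + 3)*(v^2 + 3*v + 2) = (v + 1)^2*(v + 3)*(v + 2)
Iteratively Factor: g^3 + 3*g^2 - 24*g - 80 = (g + 4)*(g^2 - g - 20) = (g - 5)*(g + 4)*(g + 4)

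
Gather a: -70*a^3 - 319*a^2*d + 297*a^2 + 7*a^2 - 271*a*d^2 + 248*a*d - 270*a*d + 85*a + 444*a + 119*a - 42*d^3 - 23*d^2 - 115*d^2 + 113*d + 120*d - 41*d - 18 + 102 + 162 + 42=-70*a^3 + a^2*(304 - 319*d) + a*(-271*d^2 - 22*d + 648) - 42*d^3 - 138*d^2 + 192*d + 288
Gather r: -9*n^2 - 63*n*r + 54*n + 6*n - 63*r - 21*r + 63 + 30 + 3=-9*n^2 + 60*n + r*(-63*n - 84) + 96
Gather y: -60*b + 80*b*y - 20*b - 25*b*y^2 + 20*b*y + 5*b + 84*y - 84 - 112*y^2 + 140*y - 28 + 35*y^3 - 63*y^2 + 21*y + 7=-75*b + 35*y^3 + y^2*(-25*b - 175) + y*(100*b + 245) - 105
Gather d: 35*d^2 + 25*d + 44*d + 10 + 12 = 35*d^2 + 69*d + 22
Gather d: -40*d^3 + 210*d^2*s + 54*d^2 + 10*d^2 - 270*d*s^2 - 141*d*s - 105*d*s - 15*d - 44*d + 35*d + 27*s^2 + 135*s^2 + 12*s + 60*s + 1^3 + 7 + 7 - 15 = -40*d^3 + d^2*(210*s + 64) + d*(-270*s^2 - 246*s - 24) + 162*s^2 + 72*s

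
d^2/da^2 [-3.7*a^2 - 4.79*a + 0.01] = -7.40000000000000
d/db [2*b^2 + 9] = 4*b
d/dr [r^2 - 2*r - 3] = 2*r - 2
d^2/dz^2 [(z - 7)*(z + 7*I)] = 2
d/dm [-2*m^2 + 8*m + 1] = 8 - 4*m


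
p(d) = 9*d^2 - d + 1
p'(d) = 18*d - 1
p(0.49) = 2.67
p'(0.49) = 7.82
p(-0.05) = 1.07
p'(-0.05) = -1.90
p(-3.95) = 145.37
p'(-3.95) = -72.10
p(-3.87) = 139.66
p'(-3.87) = -70.66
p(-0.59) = 4.72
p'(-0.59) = -11.62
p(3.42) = 102.85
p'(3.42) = 60.56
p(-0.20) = 1.56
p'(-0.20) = -4.60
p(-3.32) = 103.52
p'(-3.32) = -60.76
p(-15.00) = 2041.00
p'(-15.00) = -271.00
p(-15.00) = 2041.00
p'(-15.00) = -271.00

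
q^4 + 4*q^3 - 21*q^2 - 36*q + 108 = (q - 3)*(q - 2)*(q + 3)*(q + 6)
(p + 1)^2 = p^2 + 2*p + 1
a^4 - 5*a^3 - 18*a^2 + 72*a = a*(a - 6)*(a - 3)*(a + 4)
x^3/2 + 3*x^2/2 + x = x*(x/2 + 1/2)*(x + 2)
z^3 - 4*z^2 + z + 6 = (z - 3)*(z - 2)*(z + 1)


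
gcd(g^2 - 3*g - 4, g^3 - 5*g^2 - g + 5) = g + 1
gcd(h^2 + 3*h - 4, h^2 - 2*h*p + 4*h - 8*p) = h + 4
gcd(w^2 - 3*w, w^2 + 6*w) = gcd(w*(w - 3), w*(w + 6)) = w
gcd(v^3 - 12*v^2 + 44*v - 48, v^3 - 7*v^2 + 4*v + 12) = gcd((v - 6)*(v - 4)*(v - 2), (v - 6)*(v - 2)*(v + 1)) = v^2 - 8*v + 12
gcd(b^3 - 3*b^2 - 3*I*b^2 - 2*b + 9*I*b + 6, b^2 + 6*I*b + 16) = b - 2*I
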